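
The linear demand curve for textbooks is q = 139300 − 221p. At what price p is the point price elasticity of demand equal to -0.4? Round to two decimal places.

180.09

Ed = −221p/(139300 − 221p). Set this equal to -0.4:
221p = 0.4·(139300 − 221p) ⇒ 221p(1 + 0.4) = 0.4·139300
p = 0.4·139300 / (221·1.4) = 180.0904…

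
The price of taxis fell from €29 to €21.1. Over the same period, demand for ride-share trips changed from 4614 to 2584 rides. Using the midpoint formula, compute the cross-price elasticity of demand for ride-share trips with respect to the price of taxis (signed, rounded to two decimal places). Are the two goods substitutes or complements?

1.79; substitutes

%ΔQ_{ride-share trips} = (2584 − 4614)/avg = -2030/3599 = -0.564045…
%ΔP_{taxis} = (21.1 − 29)/avg = -7.9/25.05 = -0.315369…
E_cross = (-2030/3599) / (-7.9/25.05) = 1.7885…
E_cross > 0 ⇒ the goods are substitutes.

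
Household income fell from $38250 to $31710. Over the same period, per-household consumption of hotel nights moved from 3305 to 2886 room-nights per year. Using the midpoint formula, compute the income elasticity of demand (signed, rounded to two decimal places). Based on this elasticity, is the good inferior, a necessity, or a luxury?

%ΔQ = (2886 − 3305)/[( 3305 + 2886)/2] = -419/3095.5 = -0.135357…
%ΔIncome = (31710 − 38250)/[( 38250 + 31710)/2] = -6540/34980 = -0.186963…
E_income = (-419/3095.5) / (-6540/34980) = 0.7239…
0 < E_income < 1 ⇒ normal good, necessity.

0.72; necessity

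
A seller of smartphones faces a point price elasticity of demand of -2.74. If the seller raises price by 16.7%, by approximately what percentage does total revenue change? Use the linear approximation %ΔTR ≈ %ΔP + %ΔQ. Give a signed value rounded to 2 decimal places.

%ΔQ ≈ Ed × %ΔP = (-2.74) × (+16.7%) = -45.7580%
%ΔTR ≈ %ΔP + %ΔQ = (+16.7%) + (-45.7580%) = -29.0580%

-29.06%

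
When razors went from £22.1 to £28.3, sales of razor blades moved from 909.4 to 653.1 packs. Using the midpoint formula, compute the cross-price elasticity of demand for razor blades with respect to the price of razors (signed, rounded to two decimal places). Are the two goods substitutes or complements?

%ΔQ_{razor blades} = (653.1 − 909.4)/avg = -256.3/781.25 = -0.328064
%ΔP_{razors} = (28.3 − 22.1)/avg = 6.2/25.2 = 0.246031…
E_cross = (-256.3/781.25) / (6.2/25.2) = -1.3334…
E_cross < 0 ⇒ the goods are complements.

-1.33; complements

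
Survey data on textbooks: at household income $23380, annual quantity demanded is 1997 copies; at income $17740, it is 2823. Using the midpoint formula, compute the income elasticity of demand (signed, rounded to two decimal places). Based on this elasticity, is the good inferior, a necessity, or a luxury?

%ΔQ = (2823 − 1997)/[( 1997 + 2823)/2] = 826/2410 = 0.342738…
%ΔIncome = (17740 − 23380)/[( 23380 + 17740)/2] = -5640/20560 = -0.274319…
E_income = (826/2410) / (-5640/20560) = -1.2494…
E_income < 0 ⇒ inferior good.

-1.25; inferior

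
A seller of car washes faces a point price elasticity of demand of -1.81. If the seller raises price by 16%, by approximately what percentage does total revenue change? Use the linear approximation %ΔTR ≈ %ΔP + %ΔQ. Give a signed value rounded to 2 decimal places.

%ΔQ ≈ Ed × %ΔP = (-1.81) × (+16%) = -28.9600%
%ΔTR ≈ %ΔP + %ΔQ = (+16%) + (-28.9600%) = -12.9600%

-12.96%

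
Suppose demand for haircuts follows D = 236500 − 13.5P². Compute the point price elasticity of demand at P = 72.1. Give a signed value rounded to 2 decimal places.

dD/dP = −2·13.5·P = -1946.7. At P = 72.1, D = 166321.465.
Ed = (dD/dP)·(P/D) = (-1946.7) × (72.1/166321.465) = -0.8438…

-0.84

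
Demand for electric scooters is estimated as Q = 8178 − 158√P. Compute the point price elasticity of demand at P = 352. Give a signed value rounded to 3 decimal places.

-0.284

dQ/dP = −158/(2√P) = -4.21071. At P = 352, Q = 5213.66.
Ed = (dQ/dP)·(P/Q) = (-4.21071) × (352/5213.66) = -0.28428…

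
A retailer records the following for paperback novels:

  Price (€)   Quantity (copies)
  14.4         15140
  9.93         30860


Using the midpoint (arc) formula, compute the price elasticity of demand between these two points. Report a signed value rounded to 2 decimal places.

%ΔQ = (30860 − 15140) / [(15140 + 30860)/2] = 15720/23000 = 0.683478…
%ΔP = (9.93 − 14.4) / [(14.4 + 9.93)/2] = -4.47/12.165 = -0.367447…
Arc Ed = %ΔQ / %ΔP = (15720/23000) / (-4.47/12.165) = -1.8600…

-1.86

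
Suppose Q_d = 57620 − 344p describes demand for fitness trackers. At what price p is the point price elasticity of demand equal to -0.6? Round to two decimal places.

Ed = −344p/(57620 − 344p). Set this equal to -0.6:
344p = 0.6·(57620 − 344p) ⇒ 344p(1 + 0.6) = 0.6·57620
p = 0.6·57620 / (344·1.6) = 62.8125

62.81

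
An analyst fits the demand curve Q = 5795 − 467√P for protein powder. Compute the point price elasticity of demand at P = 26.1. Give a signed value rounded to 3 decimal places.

-0.350

dQ/dP = −467/(2√P) = -45.7053. At P = 26.1, Q = 3409.18.
Ed = (dQ/dP)·(P/Q) = (-45.7053) × (26.1/3409.18) = -0.34991…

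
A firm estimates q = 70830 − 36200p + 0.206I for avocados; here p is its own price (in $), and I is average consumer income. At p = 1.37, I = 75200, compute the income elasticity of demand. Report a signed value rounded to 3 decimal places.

At the given values, q = 70830 − 36200(1.37) + 0.206(75200) = 36727.2.
∂q/∂I = 0.206.
E = (0.206) × (75200/36727.2) = 0.42179…

0.422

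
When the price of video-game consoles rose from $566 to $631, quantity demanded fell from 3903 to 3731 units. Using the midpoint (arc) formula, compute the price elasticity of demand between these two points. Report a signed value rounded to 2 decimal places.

-0.41

%ΔQ = (3731 − 3903) / [(3903 + 3731)/2] = -172/3817 = -0.045061…
%ΔP = (631 − 566) / [(566 + 631)/2] = 65/598.5 = 0.108604…
Arc Ed = %ΔQ / %ΔP = (-172/3817) / (65/598.5) = -0.4149…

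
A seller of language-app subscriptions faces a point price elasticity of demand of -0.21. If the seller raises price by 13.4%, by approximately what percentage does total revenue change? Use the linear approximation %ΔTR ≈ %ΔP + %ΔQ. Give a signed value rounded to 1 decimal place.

%ΔQ ≈ Ed × %ΔP = (-0.21) × (+13.4%) = -2.8140%
%ΔTR ≈ %ΔP + %ΔQ = (+13.4%) + (-2.8140%) = +10.5860%

+10.6%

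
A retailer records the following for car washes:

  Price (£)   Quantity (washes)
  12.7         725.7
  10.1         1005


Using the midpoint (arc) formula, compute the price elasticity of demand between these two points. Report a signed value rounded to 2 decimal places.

%ΔQ = (1005 − 725.7) / [(725.7 + 1005)/2] = 279.3/865.35 = 0.322759…
%ΔP = (10.1 − 12.7) / [(12.7 + 10.1)/2] = -2.6/11.4 = -0.228070…
Arc Ed = %ΔQ / %ΔP = (279.3/865.35) / (-2.6/11.4) = -1.4151…

-1.42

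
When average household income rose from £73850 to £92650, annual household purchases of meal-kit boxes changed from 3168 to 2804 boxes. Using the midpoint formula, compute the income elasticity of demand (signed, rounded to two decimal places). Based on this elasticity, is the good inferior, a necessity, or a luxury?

%ΔQ = (2804 − 3168)/[( 3168 + 2804)/2] = -364/2986 = -0.121902…
%ΔIncome = (92650 − 73850)/[( 73850 + 92650)/2] = 18800/83250 = 0.225825…
E_income = (-364/2986) / (18800/83250) = -0.5398…
E_income < 0 ⇒ inferior good.

-0.54; inferior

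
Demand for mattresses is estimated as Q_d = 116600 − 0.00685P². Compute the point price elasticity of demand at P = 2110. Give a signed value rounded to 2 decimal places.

-0.71

dQ_d/dP = −2·0.00685·P = -28.907. At P = 2110, Q_d = 86103.115.
Ed = (dQ_d/dP)·(P/Q_d) = (-28.907) × (2110/86103.115) = -0.7083…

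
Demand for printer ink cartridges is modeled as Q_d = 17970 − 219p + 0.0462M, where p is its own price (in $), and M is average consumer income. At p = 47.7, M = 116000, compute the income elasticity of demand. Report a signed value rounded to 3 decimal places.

0.416

At the given values, Q_d = 17970 − 219(47.7) + 0.0462(116000) = 12882.9.
∂Q_d/∂M = 0.0462.
E = (0.0462) × (116000/12882.9) = 0.41599…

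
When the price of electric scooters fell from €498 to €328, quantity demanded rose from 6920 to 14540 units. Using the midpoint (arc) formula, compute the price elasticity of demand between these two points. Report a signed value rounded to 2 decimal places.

%ΔQ = (14540 − 6920) / [(6920 + 14540)/2] = 7620/10730 = 0.710158…
%ΔP = (328 − 498) / [(498 + 328)/2] = -170/413 = -0.411622…
Arc Ed = %ΔQ / %ΔP = (7620/10730) / (-170/413) = -1.7252…

-1.73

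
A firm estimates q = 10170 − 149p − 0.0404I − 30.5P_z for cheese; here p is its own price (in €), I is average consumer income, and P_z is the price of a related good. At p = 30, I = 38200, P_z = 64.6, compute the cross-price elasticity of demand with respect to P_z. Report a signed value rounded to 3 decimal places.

At the given values, q = 10170 − 149(30) − 0.0404(38200) − 30.5(64.6) = 2186.42.
∂q/∂P_z = -30.5.
E = (-30.5) × (64.6/2186.42) = -0.90115…

-0.901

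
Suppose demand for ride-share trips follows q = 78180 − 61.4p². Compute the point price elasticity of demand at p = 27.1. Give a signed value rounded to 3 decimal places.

-2.726

dq/dp = −2·61.4·p = -3327.88. At p = 27.1, q = 33087.226.
Ed = (dq/dp)·(p/q) = (-3327.88) × (27.1/33087.226) = -2.72569…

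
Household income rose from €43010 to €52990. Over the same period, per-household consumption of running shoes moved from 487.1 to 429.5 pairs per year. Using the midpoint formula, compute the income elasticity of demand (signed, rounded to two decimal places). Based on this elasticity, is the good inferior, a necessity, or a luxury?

-0.60; inferior

%ΔQ = (429.5 − 487.1)/[( 487.1 + 429.5)/2] = -57.6/458.3 = -0.125681…
%ΔIncome = (52990 − 43010)/[( 43010 + 52990)/2] = 9980/48000 = 0.207916…
E_income = (-57.6/458.3) / (9980/48000) = -0.6044…
E_income < 0 ⇒ inferior good.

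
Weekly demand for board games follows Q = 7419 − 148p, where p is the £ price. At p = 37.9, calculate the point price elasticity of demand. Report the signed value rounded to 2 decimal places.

-3.10

dQ/dp = −148. At p = 37.9, Q = 7419 − 148(37.9) = 1809.8.
Ed = (dQ/dp)·(p/Q) = −148 × (37.9/1809.8) = -3.0993…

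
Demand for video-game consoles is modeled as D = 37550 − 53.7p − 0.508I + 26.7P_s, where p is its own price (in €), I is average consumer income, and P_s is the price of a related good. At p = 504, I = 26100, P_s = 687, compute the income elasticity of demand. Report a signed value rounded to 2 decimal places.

At the given values, D = 37550 − 53.7(504) − 0.508(26100) + 26.7(687) = 15569.3.
∂D/∂I = -0.508.
E = (-0.508) × (26100/15569.3) = -0.8515…

-0.85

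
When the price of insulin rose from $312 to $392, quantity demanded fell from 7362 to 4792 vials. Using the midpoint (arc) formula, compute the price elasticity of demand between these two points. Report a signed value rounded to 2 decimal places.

-1.86

%ΔQ = (4792 − 7362) / [(7362 + 4792)/2] = -2570/6077 = -0.422906…
%ΔP = (392 − 312) / [(312 + 392)/2] = 80/352 = 0.227272…
Arc Ed = %ΔQ / %ΔP = (-2570/6077) / (80/352) = -1.8607…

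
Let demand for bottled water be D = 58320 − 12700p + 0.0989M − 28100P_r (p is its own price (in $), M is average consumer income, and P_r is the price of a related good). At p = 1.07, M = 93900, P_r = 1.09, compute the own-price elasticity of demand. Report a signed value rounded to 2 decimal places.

At the given values, D = 58320 − 12700(1.07) + 0.0989(93900) − 28100(1.09) = 23388.71.
∂D/∂p = −12700.
E = (-12700) × (1.07/23388.71) = -0.5810…

-0.58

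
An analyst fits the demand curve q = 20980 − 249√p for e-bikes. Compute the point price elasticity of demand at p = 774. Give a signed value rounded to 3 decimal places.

-0.246

dq/dp = −249/(2√p) = -4.47506. At p = 774, q = 14052.6.
Ed = (dq/dp)·(p/q) = (-4.47506) × (774/14052.6) = -0.24648…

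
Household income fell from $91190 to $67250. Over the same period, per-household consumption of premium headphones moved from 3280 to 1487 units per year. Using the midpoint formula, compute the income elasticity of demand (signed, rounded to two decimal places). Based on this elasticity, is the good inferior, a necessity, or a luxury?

%ΔQ = (1487 − 3280)/[( 3280 + 1487)/2] = -1793/2383.5 = -0.752255…
%ΔIncome = (67250 − 91190)/[( 91190 + 67250)/2] = -23940/79220 = -0.302196…
E_income = (-1793/2383.5) / (-23940/79220) = 2.4892…
E_income > 1 ⇒ normal good, luxury.

2.49; luxury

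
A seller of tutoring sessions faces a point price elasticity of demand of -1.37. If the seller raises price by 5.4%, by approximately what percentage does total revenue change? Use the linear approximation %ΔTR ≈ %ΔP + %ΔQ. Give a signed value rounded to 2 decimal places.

-2.00%

%ΔQ ≈ Ed × %ΔP = (-1.37) × (+5.4%) = -7.3980%
%ΔTR ≈ %ΔP + %ΔQ = (+5.4%) + (-7.3980%) = -1.9980%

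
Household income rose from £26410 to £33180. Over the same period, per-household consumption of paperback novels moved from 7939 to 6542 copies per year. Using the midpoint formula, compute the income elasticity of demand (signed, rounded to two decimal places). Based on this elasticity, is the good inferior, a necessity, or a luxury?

-0.85; inferior

%ΔQ = (6542 − 7939)/[( 7939 + 6542)/2] = -1397/7240.5 = -0.192942…
%ΔIncome = (33180 − 26410)/[( 26410 + 33180)/2] = 6770/29795 = 0.227219…
E_income = (-1397/7240.5) / (6770/29795) = -0.8491…
E_income < 0 ⇒ inferior good.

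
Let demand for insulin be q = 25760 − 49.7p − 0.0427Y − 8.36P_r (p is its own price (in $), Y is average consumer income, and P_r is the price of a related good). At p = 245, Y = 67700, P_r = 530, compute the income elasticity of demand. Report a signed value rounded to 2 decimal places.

-0.46

At the given values, q = 25760 − 49.7(245) − 0.0427(67700) − 8.36(530) = 6261.91.
∂q/∂Y = -0.0427.
E = (-0.0427) × (67700/6261.91) = -0.4616…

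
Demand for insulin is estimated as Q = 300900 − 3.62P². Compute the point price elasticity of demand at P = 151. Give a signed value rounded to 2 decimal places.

dQ/dP = −2·3.62·P = -1093.24. At P = 151, Q = 218360.38.
Ed = (dQ/dP)·(P/Q) = (-1093.24) × (151/218360.38) = -0.7559…

-0.76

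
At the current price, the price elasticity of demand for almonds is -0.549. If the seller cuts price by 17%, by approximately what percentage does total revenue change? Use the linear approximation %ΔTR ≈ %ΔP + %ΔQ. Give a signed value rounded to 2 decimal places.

-7.67%

%ΔQ ≈ Ed × %ΔP = (-0.549) × (-17%) = +9.3330%
%ΔTR ≈ %ΔP + %ΔQ = (-17%) + (+9.3330%) = -7.6670%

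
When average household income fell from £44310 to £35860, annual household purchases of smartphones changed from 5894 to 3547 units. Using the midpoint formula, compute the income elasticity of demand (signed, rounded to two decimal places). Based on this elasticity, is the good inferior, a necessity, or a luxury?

2.36; luxury

%ΔQ = (3547 − 5894)/[( 5894 + 3547)/2] = -2347/4720.5 = -0.497193…
%ΔIncome = (35860 − 44310)/[( 44310 + 35860)/2] = -8450/40085 = -0.210802…
E_income = (-2347/4720.5) / (-8450/40085) = 2.3585…
E_income > 1 ⇒ normal good, luxury.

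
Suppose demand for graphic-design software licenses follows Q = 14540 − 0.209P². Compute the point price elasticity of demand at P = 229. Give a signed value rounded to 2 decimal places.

-6.12

dQ/dP = −2·0.209·P = -95.722. At P = 229, Q = 3579.831.
Ed = (dQ/dP)·(P/Q) = (-95.722) × (229/3579.831) = -6.1232…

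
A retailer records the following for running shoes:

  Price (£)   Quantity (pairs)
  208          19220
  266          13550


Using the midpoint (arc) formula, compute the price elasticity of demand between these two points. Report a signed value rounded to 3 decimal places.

%ΔQ = (13550 − 19220) / [(19220 + 13550)/2] = -5670/16385 = -0.346048…
%ΔP = (266 − 208) / [(208 + 266)/2] = 58/237 = 0.244725…
Arc Ed = %ΔQ / %ΔP = (-5670/16385) / (58/237) = -1.41402…

-1.414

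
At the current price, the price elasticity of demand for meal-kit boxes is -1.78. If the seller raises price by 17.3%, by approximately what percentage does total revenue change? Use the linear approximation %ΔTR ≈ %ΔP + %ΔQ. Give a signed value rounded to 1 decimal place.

-13.5%

%ΔQ ≈ Ed × %ΔP = (-1.78) × (+17.3%) = -30.7940%
%ΔTR ≈ %ΔP + %ΔQ = (+17.3%) + (-30.7940%) = -13.4940%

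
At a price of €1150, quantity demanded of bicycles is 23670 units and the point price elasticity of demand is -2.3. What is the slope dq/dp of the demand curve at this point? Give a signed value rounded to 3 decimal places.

-47.340

Ed = (dq/dp)·(p/q) ⇒ dq/dp = Ed·q/p = (-2.3)·23670/1150 = -47.34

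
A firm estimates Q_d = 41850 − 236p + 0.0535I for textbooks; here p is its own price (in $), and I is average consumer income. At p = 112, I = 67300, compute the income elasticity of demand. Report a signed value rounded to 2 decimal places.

At the given values, Q_d = 41850 − 236(112) + 0.0535(67300) = 19018.55.
∂Q_d/∂I = 0.0535.
E = (0.0535) × (67300/19018.55) = 0.1893…

0.19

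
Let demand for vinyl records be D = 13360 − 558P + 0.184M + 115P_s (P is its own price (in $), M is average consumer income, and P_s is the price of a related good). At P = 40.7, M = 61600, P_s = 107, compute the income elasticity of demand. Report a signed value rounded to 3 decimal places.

At the given values, D = 13360 − 558(40.7) + 0.184(61600) + 115(107) = 14288.8.
∂D/∂M = 0.184.
E = (0.184) × (61600/14288.8) = 0.79323…

0.793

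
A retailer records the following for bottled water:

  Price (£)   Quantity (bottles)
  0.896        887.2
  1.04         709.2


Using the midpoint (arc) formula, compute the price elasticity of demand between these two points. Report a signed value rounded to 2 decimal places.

-1.50

%ΔQ = (709.2 − 887.2) / [(887.2 + 709.2)/2] = -178/798.2 = -0.223001…
%ΔP = (1.04 − 0.896) / [(0.896 + 1.04)/2] = 0.144/0.968 = 0.148760…
Arc Ed = %ΔQ / %ΔP = (-178/798.2) / (0.144/0.968) = -1.4990…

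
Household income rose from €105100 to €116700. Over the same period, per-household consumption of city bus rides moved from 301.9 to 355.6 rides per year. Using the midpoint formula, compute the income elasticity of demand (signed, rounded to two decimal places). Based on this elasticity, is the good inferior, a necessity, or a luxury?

%ΔQ = (355.6 − 301.9)/[( 301.9 + 355.6)/2] = 53.7/328.75 = 0.163346…
%ΔIncome = (116700 − 105100)/[( 105100 + 116700)/2] = 11600/110900 = 0.104598…
E_income = (53.7/328.75) / (11600/110900) = 1.5616…
E_income > 1 ⇒ normal good, luxury.

1.56; luxury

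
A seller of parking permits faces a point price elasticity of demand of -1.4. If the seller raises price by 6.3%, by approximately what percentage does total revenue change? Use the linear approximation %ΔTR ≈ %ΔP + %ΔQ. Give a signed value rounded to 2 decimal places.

-2.52%

%ΔQ ≈ Ed × %ΔP = (-1.4) × (+6.3%) = -8.8200%
%ΔTR ≈ %ΔP + %ΔQ = (+6.3%) + (-8.8200%) = -2.5200%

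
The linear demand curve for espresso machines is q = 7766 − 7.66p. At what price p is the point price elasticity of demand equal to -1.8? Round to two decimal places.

Ed = −7.66p/(7766 − 7.66p). Set this equal to -1.8:
7.66p = 1.8·(7766 − 7.66p) ⇒ 7.66p(1 + 1.8) = 1.8·7766
p = 1.8·7766 / (7.66·2.8) = 651.7530…

651.75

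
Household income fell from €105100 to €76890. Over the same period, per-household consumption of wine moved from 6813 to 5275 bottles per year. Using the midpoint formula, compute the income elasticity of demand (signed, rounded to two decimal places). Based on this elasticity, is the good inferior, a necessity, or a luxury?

0.82; necessity

%ΔQ = (5275 − 6813)/[( 6813 + 5275)/2] = -1538/6044 = -0.254467…
%ΔIncome = (76890 − 105100)/[( 105100 + 76890)/2] = -28210/90995 = -0.310017…
E_income = (-1538/6044) / (-28210/90995) = 0.8208…
0 < E_income < 1 ⇒ normal good, necessity.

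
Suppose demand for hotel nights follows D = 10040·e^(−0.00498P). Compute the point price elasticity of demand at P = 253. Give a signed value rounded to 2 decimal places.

dD/dP = −0.00498·D = -14.1833. At P = 253, D = 2848.06.
Ed = (dD/dP)·(P/D) = (-14.1833) × (253/2848.06) = -1.2599…

-1.26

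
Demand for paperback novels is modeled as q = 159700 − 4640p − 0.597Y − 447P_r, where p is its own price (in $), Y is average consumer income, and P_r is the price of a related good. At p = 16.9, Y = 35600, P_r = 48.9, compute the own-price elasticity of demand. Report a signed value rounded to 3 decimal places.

-2.054

At the given values, q = 159700 − 4640(16.9) − 0.597(35600) − 447(48.9) = 38172.5.
∂q/∂p = −4640.
E = (-4640) × (16.9/38172.5) = -2.05425…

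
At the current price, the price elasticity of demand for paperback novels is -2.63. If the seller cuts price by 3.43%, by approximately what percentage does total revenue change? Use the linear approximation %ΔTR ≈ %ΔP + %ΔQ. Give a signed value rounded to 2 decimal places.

+5.59%

%ΔQ ≈ Ed × %ΔP = (-2.63) × (-3.43%) = +9.0209%
%ΔTR ≈ %ΔP + %ΔQ = (-3.43%) + (+9.0209%) = +5.5909%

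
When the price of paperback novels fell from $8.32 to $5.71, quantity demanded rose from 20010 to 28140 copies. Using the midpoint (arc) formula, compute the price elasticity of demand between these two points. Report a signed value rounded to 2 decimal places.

-0.91

%ΔQ = (28140 − 20010) / [(20010 + 28140)/2] = 8130/24075 = 0.337694…
%ΔP = (5.71 − 8.32) / [(8.32 + 5.71)/2] = -2.61/7.015 = -0.372059…
Arc Ed = %ΔQ / %ΔP = (8130/24075) / (-2.61/7.015) = -0.9076…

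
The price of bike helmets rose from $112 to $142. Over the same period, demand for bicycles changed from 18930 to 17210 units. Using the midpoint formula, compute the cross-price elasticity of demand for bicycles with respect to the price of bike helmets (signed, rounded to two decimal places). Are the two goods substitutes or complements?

%ΔQ_{bicycles} = (17210 − 18930)/avg = -1720/18070 = -0.095185…
%ΔP_{bike helmets} = (142 − 112)/avg = 30/127 = 0.236220…
E_cross = (-1720/18070) / (30/127) = -0.4029…
E_cross < 0 ⇒ the goods are complements.

-0.40; complements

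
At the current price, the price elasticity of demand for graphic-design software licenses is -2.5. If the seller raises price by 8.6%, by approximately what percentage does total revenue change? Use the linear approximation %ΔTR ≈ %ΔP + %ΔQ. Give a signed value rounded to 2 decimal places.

-12.90%

%ΔQ ≈ Ed × %ΔP = (-2.5) × (+8.6%) = -21.5000%
%ΔTR ≈ %ΔP + %ΔQ = (+8.6%) + (-21.5000%) = -12.9000%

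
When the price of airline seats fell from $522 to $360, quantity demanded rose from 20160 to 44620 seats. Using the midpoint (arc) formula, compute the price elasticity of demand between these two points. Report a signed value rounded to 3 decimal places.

%ΔQ = (44620 − 20160) / [(20160 + 44620)/2] = 24460/32390 = 0.755171…
%ΔP = (360 − 522) / [(522 + 360)/2] = -162/441 = -0.367346…
Arc Ed = %ΔQ / %ΔP = (24460/32390) / (-162/441) = -2.05574…

-2.056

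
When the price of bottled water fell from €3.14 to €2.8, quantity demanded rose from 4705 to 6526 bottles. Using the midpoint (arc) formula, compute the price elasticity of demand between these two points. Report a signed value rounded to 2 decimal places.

-2.83

%ΔQ = (6526 − 4705) / [(4705 + 6526)/2] = 1821/5615.5 = 0.324281…
%ΔP = (2.8 − 3.14) / [(3.14 + 2.8)/2] = -0.34/2.97 = -0.114478…
Arc Ed = %ΔQ / %ΔP = (1821/5615.5) / (-0.34/2.97) = -2.8326…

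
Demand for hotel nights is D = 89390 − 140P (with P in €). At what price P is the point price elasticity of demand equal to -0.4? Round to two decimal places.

Ed = −140P/(89390 − 140P). Set this equal to -0.4:
140P = 0.4·(89390 − 140P) ⇒ 140P(1 + 0.4) = 0.4·89390
P = 0.4·89390 / (140·1.4) = 182.4285…

182.43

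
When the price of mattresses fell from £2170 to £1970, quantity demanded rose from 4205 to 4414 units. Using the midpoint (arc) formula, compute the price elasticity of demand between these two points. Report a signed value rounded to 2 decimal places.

-0.50

%ΔQ = (4414 − 4205) / [(4205 + 4414)/2] = 209/4309.5 = 0.048497…
%ΔP = (1970 − 2170) / [(2170 + 1970)/2] = -200/2070 = -0.096618…
Arc Ed = %ΔQ / %ΔP = (209/4309.5) / (-200/2070) = -0.5019…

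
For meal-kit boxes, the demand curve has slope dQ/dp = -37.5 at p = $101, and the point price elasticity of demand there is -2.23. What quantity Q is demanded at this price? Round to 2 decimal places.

Ed = (dQ/dp)·(p/Q) ⇒ Q = (dQ/dp)·p/Ed = (-37.5)·101/(-2.23) = 1698.4304…

1698.43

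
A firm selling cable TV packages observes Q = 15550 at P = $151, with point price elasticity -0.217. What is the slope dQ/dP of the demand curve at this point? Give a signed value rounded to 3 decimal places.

Ed = (dQ/dP)·(P/Q) ⇒ dQ/dP = Ed·Q/P = (-0.217)·15550/151 = -22.34668…

-22.347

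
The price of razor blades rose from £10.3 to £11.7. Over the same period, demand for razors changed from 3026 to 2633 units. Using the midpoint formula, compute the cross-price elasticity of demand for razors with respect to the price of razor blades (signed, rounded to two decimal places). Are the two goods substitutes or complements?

%ΔQ_{razors} = (2633 − 3026)/avg = -393/2829.5 = -0.138893…
%ΔP_{razor blades} = (11.7 − 10.3)/avg = 1.4/11 = 0.127272…
E_cross = (-393/2829.5) / (1.4/11) = -1.0913…
E_cross < 0 ⇒ the goods are complements.

-1.09; complements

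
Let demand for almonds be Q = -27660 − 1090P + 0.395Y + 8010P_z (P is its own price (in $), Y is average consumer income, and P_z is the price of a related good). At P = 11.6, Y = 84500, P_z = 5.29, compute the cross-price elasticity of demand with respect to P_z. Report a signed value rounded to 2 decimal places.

1.20

At the given values, Q = -27660 − 1090(11.6) + 0.395(84500) + 8010(5.29) = 35446.4.
∂Q/∂P_z = 8010.
E = (8010) × (5.29/35446.4) = 1.1954…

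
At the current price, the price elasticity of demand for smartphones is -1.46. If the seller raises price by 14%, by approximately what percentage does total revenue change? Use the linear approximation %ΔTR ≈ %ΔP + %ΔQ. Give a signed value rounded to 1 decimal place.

-6.4%

%ΔQ ≈ Ed × %ΔP = (-1.46) × (+14%) = -20.4400%
%ΔTR ≈ %ΔP + %ΔQ = (+14%) + (-20.4400%) = -6.4400%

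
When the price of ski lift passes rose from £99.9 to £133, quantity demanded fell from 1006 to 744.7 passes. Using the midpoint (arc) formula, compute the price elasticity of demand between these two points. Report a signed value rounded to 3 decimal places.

%ΔQ = (744.7 − 1006) / [(1006 + 744.7)/2] = -261.3/875.35 = -0.298509…
%ΔP = (133 − 99.9) / [(99.9 + 133)/2] = 33.1/116.45 = 0.284242…
Arc Ed = %ΔQ / %ΔP = (-261.3/875.35) / (33.1/116.45) = -1.05019…

-1.050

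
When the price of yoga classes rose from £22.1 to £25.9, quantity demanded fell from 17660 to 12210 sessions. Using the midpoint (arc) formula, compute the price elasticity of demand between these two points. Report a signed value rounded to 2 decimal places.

%ΔQ = (12210 − 17660) / [(17660 + 12210)/2] = -5450/14935 = -0.364914…
%ΔP = (25.9 − 22.1) / [(22.1 + 25.9)/2] = 3.8/24 = 0.158333…
Arc Ed = %ΔQ / %ΔP = (-5450/14935) / (3.8/24) = -2.3047…

-2.30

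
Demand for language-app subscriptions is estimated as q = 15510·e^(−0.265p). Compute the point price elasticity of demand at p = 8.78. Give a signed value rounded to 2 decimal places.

dq/dp = −0.265·q = -401.222. At p = 8.78, q = 1514.05.
Ed = (dq/dp)·(p/q) = (-401.222) × (8.78/1514.05) = -2.3267

-2.33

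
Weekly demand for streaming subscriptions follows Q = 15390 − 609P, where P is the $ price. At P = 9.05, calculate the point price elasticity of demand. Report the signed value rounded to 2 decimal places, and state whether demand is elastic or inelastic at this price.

-0.56; inelastic

dQ/dP = −609. At P = 9.05, Q = 15390 − 609(9.05) = 9878.55.
Ed = (dQ/dP)·(P/Q) = −609 × (9.05/9878.55) = -0.5579…
|Ed| = 0.56 < 1, so demand is inelastic.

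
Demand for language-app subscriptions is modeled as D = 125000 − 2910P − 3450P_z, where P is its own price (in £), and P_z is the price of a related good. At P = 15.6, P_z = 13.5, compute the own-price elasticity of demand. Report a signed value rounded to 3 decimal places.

At the given values, D = 125000 − 2910(15.6) − 3450(13.5) = 33029.
∂D/∂P = −2910.
E = (-2910) × (15.6/33029) = -1.37442…

-1.374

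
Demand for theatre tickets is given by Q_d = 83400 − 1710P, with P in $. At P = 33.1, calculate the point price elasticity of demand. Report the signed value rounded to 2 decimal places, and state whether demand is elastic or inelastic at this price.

dQ_d/dP = −1710. At P = 33.1, Q_d = 83400 − 1710(33.1) = 26799.
Ed = (dQ_d/dP)·(P/Q_d) = −1710 × (33.1/26799) = -2.1120…
|Ed| = 2.11 > 1, so demand is elastic.

-2.11; elastic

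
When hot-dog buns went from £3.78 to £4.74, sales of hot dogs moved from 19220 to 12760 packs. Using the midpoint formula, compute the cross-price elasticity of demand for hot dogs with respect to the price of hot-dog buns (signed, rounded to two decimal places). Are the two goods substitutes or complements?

-1.79; complements

%ΔQ_{hot dogs} = (12760 − 19220)/avg = -6460/15990 = -0.404002…
%ΔP_{hot-dog buns} = (4.74 − 3.78)/avg = 0.96/4.26 = 0.225352…
E_cross = (-6460/15990) / (0.96/4.26) = -1.7927…
E_cross < 0 ⇒ the goods are complements.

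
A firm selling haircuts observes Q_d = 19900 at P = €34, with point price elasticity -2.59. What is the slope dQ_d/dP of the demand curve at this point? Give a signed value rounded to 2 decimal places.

-1515.91

Ed = (dQ_d/dP)·(P/Q_d) ⇒ dQ_d/dP = Ed·Q_d/P = (-2.59)·19900/34 = -1515.9117…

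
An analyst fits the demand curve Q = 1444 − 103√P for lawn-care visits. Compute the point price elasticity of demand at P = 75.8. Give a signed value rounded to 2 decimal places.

-0.82

dQ/dP = −103/(2√P) = -5.91524. At P = 75.8, Q = 547.249.
Ed = (dQ/dP)·(P/Q) = (-5.91524) × (75.8/547.249) = -0.8193…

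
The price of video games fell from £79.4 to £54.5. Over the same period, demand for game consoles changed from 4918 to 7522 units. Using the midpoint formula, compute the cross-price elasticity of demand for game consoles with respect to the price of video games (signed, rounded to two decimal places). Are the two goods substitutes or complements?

%ΔQ_{game consoles} = (7522 − 4918)/avg = 2604/6220 = 0.418649…
%ΔP_{video games} = (54.5 − 79.4)/avg = -24.9/66.95 = -0.371919…
E_cross = (2604/6220) / (-24.9/66.95) = -1.1256…
E_cross < 0 ⇒ the goods are complements.

-1.13; complements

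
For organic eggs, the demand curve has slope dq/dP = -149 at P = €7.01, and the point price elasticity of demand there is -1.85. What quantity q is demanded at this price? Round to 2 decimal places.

Ed = (dq/dP)·(P/q) ⇒ q = (dq/dP)·P/Ed = (-149)·7.01/(-1.85) = 564.5891…

564.59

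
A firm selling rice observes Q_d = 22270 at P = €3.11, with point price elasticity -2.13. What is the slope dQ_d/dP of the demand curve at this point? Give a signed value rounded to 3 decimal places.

-15252.444

Ed = (dQ_d/dP)·(P/Q_d) ⇒ dQ_d/dP = Ed·Q_d/P = (-2.13)·22270/3.11 = -15252.44372…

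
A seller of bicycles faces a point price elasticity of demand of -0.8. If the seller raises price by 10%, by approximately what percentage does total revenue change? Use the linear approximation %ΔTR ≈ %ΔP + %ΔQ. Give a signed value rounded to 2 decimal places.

+2.00%

%ΔQ ≈ Ed × %ΔP = (-0.8) × (+10%) = -8.0000%
%ΔTR ≈ %ΔP + %ΔQ = (+10%) + (-8.0000%) = +2.0000%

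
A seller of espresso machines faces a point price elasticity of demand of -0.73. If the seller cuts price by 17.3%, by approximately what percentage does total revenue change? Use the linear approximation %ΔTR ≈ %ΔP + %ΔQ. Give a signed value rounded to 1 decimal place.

%ΔQ ≈ Ed × %ΔP = (-0.73) × (-17.3%) = +12.6290%
%ΔTR ≈ %ΔP + %ΔQ = (-17.3%) + (+12.6290%) = -4.6710%

-4.7%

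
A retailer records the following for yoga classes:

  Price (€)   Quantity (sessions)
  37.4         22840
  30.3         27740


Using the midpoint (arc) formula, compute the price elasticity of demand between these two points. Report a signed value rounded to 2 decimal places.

%ΔQ = (27740 − 22840) / [(22840 + 27740)/2] = 4900/25290 = 0.193752…
%ΔP = (30.3 − 37.4) / [(37.4 + 30.3)/2] = -7.1/33.85 = -0.209748…
Arc Ed = %ΔQ / %ΔP = (4900/25290) / (-7.1/33.85) = -0.9237…

-0.92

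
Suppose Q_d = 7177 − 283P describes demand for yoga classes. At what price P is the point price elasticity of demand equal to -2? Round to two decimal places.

Ed = −283P/(7177 − 283P). Set this equal to -2:
283P = 2·(7177 − 283P) ⇒ 283P(1 + 2) = 2·7177
P = 2·7177 / (283·3) = 16.9069…

16.91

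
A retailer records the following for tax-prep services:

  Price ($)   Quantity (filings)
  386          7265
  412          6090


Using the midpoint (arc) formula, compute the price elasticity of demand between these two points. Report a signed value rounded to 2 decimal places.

%ΔQ = (6090 − 7265) / [(7265 + 6090)/2] = -1175/6677.5 = -0.175964…
%ΔP = (412 − 386) / [(386 + 412)/2] = 26/399 = 0.065162…
Arc Ed = %ΔQ / %ΔP = (-1175/6677.5) / (26/399) = -2.7003…

-2.70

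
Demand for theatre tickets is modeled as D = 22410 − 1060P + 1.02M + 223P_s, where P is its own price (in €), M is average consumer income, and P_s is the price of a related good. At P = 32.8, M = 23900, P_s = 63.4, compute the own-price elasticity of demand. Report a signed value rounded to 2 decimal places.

At the given values, D = 22410 − 1060(32.8) + 1.02(23900) + 223(63.4) = 26158.2.
∂D/∂P = −1060.
E = (-1060) × (32.8/26158.2) = -1.3291…

-1.33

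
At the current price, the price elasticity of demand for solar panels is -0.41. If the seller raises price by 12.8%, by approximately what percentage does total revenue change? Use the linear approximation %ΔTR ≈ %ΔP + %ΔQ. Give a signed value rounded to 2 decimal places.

%ΔQ ≈ Ed × %ΔP = (-0.41) × (+12.8%) = -5.2480%
%ΔTR ≈ %ΔP + %ΔQ = (+12.8%) + (-5.2480%) = +7.5520%

+7.55%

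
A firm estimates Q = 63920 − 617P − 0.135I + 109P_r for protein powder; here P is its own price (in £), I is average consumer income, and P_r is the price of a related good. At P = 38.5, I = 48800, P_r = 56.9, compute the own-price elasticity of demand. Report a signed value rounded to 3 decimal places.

-0.597

At the given values, Q = 63920 − 617(38.5) − 0.135(48800) + 109(56.9) = 39779.6.
∂Q/∂P = −617.
E = (-617) × (38.5/39779.6) = -0.59715…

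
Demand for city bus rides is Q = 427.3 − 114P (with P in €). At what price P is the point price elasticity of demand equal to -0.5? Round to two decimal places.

1.25

Ed = −114P/(427.3 − 114P). Set this equal to -0.5:
114P = 0.5·(427.3 − 114P) ⇒ 114P(1 + 0.5) = 0.5·427.3
P = 0.5·427.3 / (114·1.5) = 1.2494…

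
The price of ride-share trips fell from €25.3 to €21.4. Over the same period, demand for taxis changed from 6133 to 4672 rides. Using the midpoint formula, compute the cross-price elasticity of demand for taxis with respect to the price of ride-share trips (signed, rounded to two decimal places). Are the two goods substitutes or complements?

1.62; substitutes

%ΔQ_{taxis} = (4672 − 6133)/avg = -1461/5402.5 = -0.270430…
%ΔP_{ride-share trips} = (21.4 − 25.3)/avg = -3.9/23.35 = -0.167023…
E_cross = (-1461/5402.5) / (-3.9/23.35) = 1.6191…
E_cross > 0 ⇒ the goods are substitutes.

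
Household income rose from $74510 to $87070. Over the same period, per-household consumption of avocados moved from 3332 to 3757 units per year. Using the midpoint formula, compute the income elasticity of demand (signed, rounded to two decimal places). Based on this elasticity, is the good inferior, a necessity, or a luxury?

0.77; necessity

%ΔQ = (3757 − 3332)/[( 3332 + 3757)/2] = 425/3544.5 = 0.119904…
%ΔIncome = (87070 − 74510)/[( 74510 + 87070)/2] = 12560/80790 = 0.155464…
E_income = (425/3544.5) / (12560/80790) = 0.7712…
0 < E_income < 1 ⇒ normal good, necessity.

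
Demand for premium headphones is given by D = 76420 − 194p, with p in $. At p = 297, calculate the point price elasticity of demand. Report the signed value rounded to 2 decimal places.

dD/dp = −194. At p = 297, D = 76420 − 194(297) = 18802.
Ed = (dD/dp)·(p/D) = −194 × (297/18802) = -3.0644…

-3.06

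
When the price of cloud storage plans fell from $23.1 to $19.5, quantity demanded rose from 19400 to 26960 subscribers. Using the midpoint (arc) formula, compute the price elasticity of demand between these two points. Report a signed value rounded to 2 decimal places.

%ΔQ = (26960 − 19400) / [(19400 + 26960)/2] = 7560/23180 = 0.326143…
%ΔP = (19.5 − 23.1) / [(23.1 + 19.5)/2] = -3.6/21.3 = -0.169014…
Arc Ed = %ΔQ / %ΔP = (7560/23180) / (-3.6/21.3) = -1.9296…

-1.93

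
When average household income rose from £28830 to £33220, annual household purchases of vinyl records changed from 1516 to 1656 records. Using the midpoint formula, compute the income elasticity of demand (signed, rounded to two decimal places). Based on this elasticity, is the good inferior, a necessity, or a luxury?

0.62; necessity

%ΔQ = (1656 − 1516)/[( 1516 + 1656)/2] = 140/1586 = 0.088272…
%ΔIncome = (33220 − 28830)/[( 28830 + 33220)/2] = 4390/31025 = 0.141498…
E_income = (140/1586) / (4390/31025) = 0.6238…
0 < E_income < 1 ⇒ normal good, necessity.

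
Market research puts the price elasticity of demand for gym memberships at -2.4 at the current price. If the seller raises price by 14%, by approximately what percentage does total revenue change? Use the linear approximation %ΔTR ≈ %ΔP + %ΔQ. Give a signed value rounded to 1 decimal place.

-19.6%

%ΔQ ≈ Ed × %ΔP = (-2.4) × (+14%) = -33.6000%
%ΔTR ≈ %ΔP + %ΔQ = (+14%) + (-33.6000%) = -19.6000%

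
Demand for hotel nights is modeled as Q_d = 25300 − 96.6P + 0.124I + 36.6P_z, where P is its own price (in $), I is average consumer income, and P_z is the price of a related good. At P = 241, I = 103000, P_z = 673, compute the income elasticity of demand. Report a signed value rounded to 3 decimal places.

At the given values, Q_d = 25300 − 96.6(241) + 0.124(103000) + 36.6(673) = 39423.2.
∂Q_d/∂I = 0.124.
E = (0.124) × (103000/39423.2) = 0.32397…

0.324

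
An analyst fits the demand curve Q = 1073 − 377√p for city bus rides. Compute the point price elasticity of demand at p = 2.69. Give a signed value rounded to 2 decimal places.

-0.68

dQ/dp = −377/(2√p) = -114.93. At p = 2.69, Q = 454.674.
Ed = (dQ/dp)·(p/Q) = (-114.93) × (2.69/454.674) = -0.6799…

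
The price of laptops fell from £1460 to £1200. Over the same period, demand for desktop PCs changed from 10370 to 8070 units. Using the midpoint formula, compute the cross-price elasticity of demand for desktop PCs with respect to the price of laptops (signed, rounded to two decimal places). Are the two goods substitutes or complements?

%ΔQ_{desktop PCs} = (8070 − 10370)/avg = -2300/9220 = -0.249457…
%ΔP_{laptops} = (1200 − 1460)/avg = -260/1330 = -0.195488…
E_cross = (-2300/9220) / (-260/1330) = 1.2760…
E_cross > 0 ⇒ the goods are substitutes.

1.28; substitutes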